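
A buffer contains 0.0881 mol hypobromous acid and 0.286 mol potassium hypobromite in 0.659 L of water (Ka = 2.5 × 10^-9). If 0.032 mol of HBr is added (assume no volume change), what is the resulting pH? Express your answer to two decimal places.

pH = 8.93

After neutralization: n(HOBr) = 0.12 mol, n(OBr-) = 0.254 mol.
pKa = −log(2.5 × 10^-9) = 8.602
pH = pKa + log(n_OBr-/n_HOBr) = 8.602 + log(0.254/0.12) = 8.602 + (+0.326)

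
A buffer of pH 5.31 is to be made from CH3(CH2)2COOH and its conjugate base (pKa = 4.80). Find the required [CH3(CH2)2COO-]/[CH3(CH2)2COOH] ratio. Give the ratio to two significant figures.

pH = pKa + log(r) ⇒ log(r) = 5.31 − 4.80 = +0.51
r = [CH3(CH2)2COO-]/[CH3(CH2)2COOH] = 10^(+0.51) = 3.24

ratio = 3.2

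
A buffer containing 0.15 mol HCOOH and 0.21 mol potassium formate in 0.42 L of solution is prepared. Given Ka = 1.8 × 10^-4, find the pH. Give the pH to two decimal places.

pKa = −log(1.8 × 10^-4) = 3.745
Henderson–Hasselbalch: pH = pKa + log([HCOO-]/[HCOOH]) = 3.745 + log(0.21/0.15)
pH = 3.745 + (+0.146) = 3.89

pH = 3.89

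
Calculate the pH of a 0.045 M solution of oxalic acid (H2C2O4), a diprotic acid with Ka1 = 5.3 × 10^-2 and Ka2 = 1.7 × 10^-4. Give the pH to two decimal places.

pH = 1.54

Ka1 ≫ Ka2, so treat the first dissociation as the only significant source of H+.
Ka1 = x²/(0.045 − x) = 5.3 × 10^-2
Solving the quadratic: x = (−Ka1 + √(Ka1² + 4·Ka1·C₀))/2 = 2.91 × 10^-2 M
pH = −log(2.91 × 10^-2) = 1.54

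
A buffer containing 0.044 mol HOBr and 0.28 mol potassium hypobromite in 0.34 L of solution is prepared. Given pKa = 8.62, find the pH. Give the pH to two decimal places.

pH = 9.42

pH = pKa + log([A⁻]/[HA]) = 8.62 + log(0.28/0.044)
pH = 8.62 + (+0.804) = 9.42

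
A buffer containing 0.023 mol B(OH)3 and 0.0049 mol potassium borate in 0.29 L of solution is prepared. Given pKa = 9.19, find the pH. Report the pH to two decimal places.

pH = 8.52

pH = pKa + log([A⁻]/[HA]) = 9.19 + log(0.0049/0.023)
pH = 9.19 + (-0.672) = 8.52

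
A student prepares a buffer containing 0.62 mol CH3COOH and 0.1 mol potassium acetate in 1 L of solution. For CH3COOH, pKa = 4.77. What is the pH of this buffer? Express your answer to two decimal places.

Using pH = pKa + log([base]/[acid]) with [base]/[acid] = 0.1/0.62:
pH = 4.77 + (-0.792) = 3.98

pH = 3.98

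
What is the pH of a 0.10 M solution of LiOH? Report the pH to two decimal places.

pH = 13.00

LiOH is a strong base; [OH-] = 0.1 M.
pOH = -log(0.1) = 1.00
pH = 14.00 - 1.00 = 13.00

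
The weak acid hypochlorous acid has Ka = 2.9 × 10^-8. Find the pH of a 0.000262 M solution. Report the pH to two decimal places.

pH = 5.56

HOCl ⇌ OCl- + H+
From the ICE table, Ka = [H+]²/(0.000262 − [H+]) = 2.9 × 10^-8.
Since Ka ≪ C₀, [H+] ≈ √(Ka·C₀) = 2.76 × 10^-6 M.
pH = −log(2.76 × 10^-6) = 5.56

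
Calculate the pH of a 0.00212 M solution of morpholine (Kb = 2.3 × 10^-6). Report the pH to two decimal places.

C4H8ONH + H2O ⇌ C4H8ONH2+ + OH-
From the ICE table, Kb = x²/(0.00212 − x) = 2.3 × 10^-6.
Assume x ≪ 0.00212: x ≈ √(2.3 × 10^-6 × 0.00212) = 6.98 × 10^-5 M
pOH = −log(6.98 × 10^-5) = 4.16; pH = 14.00 − 4.16 = 9.84

pH = 9.84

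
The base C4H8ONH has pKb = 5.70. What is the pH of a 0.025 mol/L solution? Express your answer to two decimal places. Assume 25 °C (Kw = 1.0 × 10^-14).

pH = 10.35

C4H8ONH + H2O ⇌ C4H8ONH2+ + OH-
Kb = 10^(−5.70) = 2.00 × 10^-6
Kb = [OH-]²/(0.025 − [OH-]) = 2.00 × 10^-6
Since Kb ≪ C₀, [OH-] ≈ √(Kb·C₀) = 2.24 × 10^-4 M.
Check: 0.89% ionized — well under 5%, approximation valid.
pOH = 3.65, so pH = 14.00 − pOH = 10.35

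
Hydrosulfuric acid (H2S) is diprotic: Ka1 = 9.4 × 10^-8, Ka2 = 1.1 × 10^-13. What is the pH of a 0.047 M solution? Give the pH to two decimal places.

pH = 4.18

Ka1 ≫ Ka2, so treat the first dissociation as the only significant source of H+.
Ka1 = x²/(0.047 − x) = 9.4 × 10^-8
x ≈ √(9.4 × 10^-8 × 0.047) = 6.65 × 10^-5 M
pH = −log(6.65 × 10^-5) = 4.18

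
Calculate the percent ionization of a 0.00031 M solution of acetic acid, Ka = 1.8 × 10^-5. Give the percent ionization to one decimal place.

CH3COOH ⇌ CH3COO- + H+; let x = [H+] at equilibrium.
Ka = x²/(C₀ − x); solving the quadratic gives x = 6.62 × 10^-5 M.
Fraction ionized = 6.62 × 10^-5 / 0.00031 = 0.2135 → 21.4%

21.4%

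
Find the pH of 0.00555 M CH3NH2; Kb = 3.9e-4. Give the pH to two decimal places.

pH = 11.11

CH3NH2 + H2O ⇌ CH3NH3+ + OH-
Kb = x²/(0.00555 − x) = 3.9 × 10^-4
The 5% rule fails; solving x² + Kb·x − Kb·C₀ = 0 exactly:
x = [−0.00039 + √(0.00039² + 8.66e-06)]/2 = 1.29 × 10^-3 M
pOH = −log(1.29 × 10^-3) = 2.89; pH = 14.00 − 2.89 = 11.11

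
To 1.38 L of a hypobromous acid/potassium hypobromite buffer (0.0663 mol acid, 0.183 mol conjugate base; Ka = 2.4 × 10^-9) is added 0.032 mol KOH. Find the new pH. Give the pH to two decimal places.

pH = 9.42

After neutralization: n(HOBr) = 0.0343 mol, n(OBr-) = 0.215 mol.
pKa = −log(2.4 × 10^-9) = 8.620
Henderson–Hasselbalch with mole ratio 0.215/0.0343: pH = 8.620 + (+0.797)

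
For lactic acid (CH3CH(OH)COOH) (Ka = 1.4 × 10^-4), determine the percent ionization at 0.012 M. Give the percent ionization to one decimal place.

10.2%

CH3CH(OH)COOH ⇌ CH3CH(OH)COO- + H+; let x = [H+] at equilibrium.
Solve x² + 0.00014x − 1.68e-06 = 0 → x = 1.23 × 10^-3 M
Fraction ionized = 1.23 × 10^-3 / 0.012 = 0.1025 → 10.2%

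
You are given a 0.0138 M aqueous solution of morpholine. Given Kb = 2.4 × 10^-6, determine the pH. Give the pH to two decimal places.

C4H8ONH + H2O ⇌ C4H8ONH2+ + OH-
From the ICE table, Kb = x²/(0.0138 − x) = 2.4 × 10^-6.
Neglecting x in the denominator: x = √(2.4 × 10^-6 × 0.0138) = 1.82 × 10^-4 M
pOH = −log(1.82 × 10^-4) = 3.74; pH = 14.00 − 3.74 = 10.26

pH = 10.26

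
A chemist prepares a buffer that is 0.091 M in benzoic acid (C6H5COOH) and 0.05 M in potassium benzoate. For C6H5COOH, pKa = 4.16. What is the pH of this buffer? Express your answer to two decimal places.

pH = pKa + log([A⁻]/[HA]) = 4.16 + log(0.05/0.091)
pH = 4.16 + (-0.260) = 3.90

pH = 3.90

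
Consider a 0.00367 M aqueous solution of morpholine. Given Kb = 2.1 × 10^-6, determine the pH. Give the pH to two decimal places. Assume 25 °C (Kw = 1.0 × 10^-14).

C4H8ONH + H2O ⇌ C4H8ONH2+ + OH-
From the ICE table, Kb = x²/(0.00367 − x) = 2.1 × 10^-6.
Neglecting x in the denominator: x = √(2.1 × 10^-6 × 0.00367) = 8.78 × 10^-5 M
Check: 2.4% ionized — well under 5%, approximation valid.
pOH = −log(8.78 × 10^-5) = 4.06; pH = 14.00 − 4.06 = 9.94

pH = 9.94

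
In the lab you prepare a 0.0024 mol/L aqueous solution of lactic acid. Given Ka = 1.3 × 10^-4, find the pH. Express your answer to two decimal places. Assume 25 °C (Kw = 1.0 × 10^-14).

pH = 3.30

CH3CH(OH)COOH ⇌ CH3CH(OH)COO- + H+
Ka = [H+]²/(0.0024 − [H+]) = 1.3 × 10^-4
The 5% rule fails; solving [H+]² + Ka·[H+] − Ka·C₀ = 0 exactly:
[H+] = (−Ka + √(Ka² + 4·Ka·C₀))/2 = 4.97 × 10^-4 M
pH = −log[H+] = −log(4.97 × 10^-4) = 3.30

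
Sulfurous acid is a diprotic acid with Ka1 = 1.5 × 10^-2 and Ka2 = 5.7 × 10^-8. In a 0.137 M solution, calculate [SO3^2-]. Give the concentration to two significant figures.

First ionization gives [H+] ≈ [HSO3-] = 3.84 × 10^-2 M.
Second step: Ka2 = [H+][SO3^2-]/[HSO3-] ≈ [SO3^2-] (since [H+] ≈ [HSO3-]).
So [SO3^2-] ≈ Ka2.

5.7 × 10^-8 M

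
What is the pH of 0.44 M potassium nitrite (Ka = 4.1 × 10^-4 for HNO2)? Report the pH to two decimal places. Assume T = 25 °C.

pH = 8.52

NO2- is the conjugate base of the weak acid HNO2.
Kb = Kw/Ka = 1.0×10^-14 / 4.1 × 10^-4 = 2.44 × 10^-11
Kb = x²/(0.44 − x) = 2.44 × 10^-11
Since Kb ≪ C₀, x ≈ √(Kb·C₀) = 3.28 × 10^-6 M.
(x/C₀ = 0.00074% < 5%, so the approximation holds.)
pOH = 5.48, so pH = 14.00 − pOH = 8.52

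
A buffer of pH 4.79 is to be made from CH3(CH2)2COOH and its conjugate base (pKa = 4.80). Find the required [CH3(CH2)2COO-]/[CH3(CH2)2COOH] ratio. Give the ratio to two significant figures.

pH = pKa + log(r) ⇒ log(r) = 4.79 − 4.80 = -0.01
r = [CH3(CH2)2COO-]/[CH3(CH2)2COOH] = 10^(-0.01) = 0.977

ratio = 0.98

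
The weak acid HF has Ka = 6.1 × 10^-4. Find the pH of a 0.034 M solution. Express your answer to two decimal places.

pH = 2.37

HF ⇌ F- + H+
From the ICE table, Ka = [H+]²/(0.034 − [H+]) = 6.1 × 10^-4.
Here C₀/Ka ≈ 55.7, so the small-[H+] approximation fails. Use the quadratic:
[H+] = (−Ka + √(Ka² + 4·Ka·C₀))/2 = 4.26 × 10^-3 M
pH = −log[H+] = −log(4.26 × 10^-3) = 2.37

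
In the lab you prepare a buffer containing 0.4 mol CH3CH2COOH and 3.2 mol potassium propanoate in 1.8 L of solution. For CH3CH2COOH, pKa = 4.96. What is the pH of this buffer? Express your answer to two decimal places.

Using pH = pKa + log([base]/[acid]) with [base]/[acid] = 3.2/0.4:
pH = 4.96 + (+0.903) = 5.86

pH = 5.86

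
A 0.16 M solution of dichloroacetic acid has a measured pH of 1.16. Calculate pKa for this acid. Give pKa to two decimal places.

pKa = 1.28

[H+] = 10^(-1.16) = 6.92 × 10^-2 M
At equilibrium [HA] = 0.16 − 6.92 × 10^-2 = 9.08 × 10^-2 M
Ka = [H+][A-]/[HA] = (6.92 × 10^-2)² / 9.08 × 10^-2 = 5.27 × 10^-2
pKa = -log(5.27 × 10^-2) = 1.28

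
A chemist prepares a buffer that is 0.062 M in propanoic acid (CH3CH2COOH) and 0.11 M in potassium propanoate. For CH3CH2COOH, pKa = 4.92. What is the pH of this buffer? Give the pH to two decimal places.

pH = 5.17

pH = pKa + log([A⁻]/[HA]) = 4.92 + log(0.11/0.062)
pH = 4.92 + (+0.249) = 5.17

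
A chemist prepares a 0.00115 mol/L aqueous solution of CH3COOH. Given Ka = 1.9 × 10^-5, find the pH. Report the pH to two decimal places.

CH3COOH ⇌ CH3COO- + H+
Ka = [H+]²/(0.00115 − [H+]) = 1.9 × 10^-5
The 5% rule fails; solving [H+]² + Ka·[H+] − Ka·C₀ = 0 exactly:
[H+] = [−1.9e-05 + √(1.9e-05² + 8.74e-08)]/2 = 1.39 × 10^-4 M
pH = −log[H+] = −log(1.39 × 10^-4) = 3.86

pH = 3.86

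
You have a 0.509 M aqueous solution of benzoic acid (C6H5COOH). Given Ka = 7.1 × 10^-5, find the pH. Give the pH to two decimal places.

C6H5COOH ⇌ C6H5COO- + H+
Ka = x²/(0.509 − x) = 7.1 × 10^-5
Since Ka ≪ C₀, x ≈ √(Ka·C₀) = 6.01 × 10^-3 M.
(x/C₀ = 1.2% < 5%, so the approximation holds.)
pH = −log[H+] = −log(6.01 × 10^-3) = 2.22

pH = 2.22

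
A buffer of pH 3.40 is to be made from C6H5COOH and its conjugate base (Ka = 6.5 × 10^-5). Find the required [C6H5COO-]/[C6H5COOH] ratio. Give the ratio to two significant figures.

ratio = 0.16

pKa = -log(6.5 × 10^-5) = 4.187
pH = pKa + log(r) ⇒ log(r) = 3.40 − 4.187 = -0.787
r = [C6H5COO-]/[C6H5COOH] = 10^(-0.787) = 0.163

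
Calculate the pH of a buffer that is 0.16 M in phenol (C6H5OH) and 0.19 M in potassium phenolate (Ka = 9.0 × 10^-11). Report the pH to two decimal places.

pKa = −log(9.0 × 10^-11) = 10.046
Using pH = pKa + log([base]/[acid]) with [base]/[acid] = 0.19/0.16:
pH = 10.046 + (+0.075) = 10.12

pH = 10.12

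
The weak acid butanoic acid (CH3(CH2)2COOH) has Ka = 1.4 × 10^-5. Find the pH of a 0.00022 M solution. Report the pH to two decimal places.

CH3(CH2)2COOH ⇌ CH3(CH2)2COO- + H+
From the ICE table, Ka = x²/(0.00022 − x) = 1.4 × 10^-5.
The 5% rule fails; solving x² + Ka·x − Ka·C₀ = 0 exactly:
x = (−Ka + √(Ka² + 4·Ka·C₀))/2 = 4.89 × 10^-5 M
pH = −log[H+] = −log(4.89 × 10^-5) = 4.31

pH = 4.31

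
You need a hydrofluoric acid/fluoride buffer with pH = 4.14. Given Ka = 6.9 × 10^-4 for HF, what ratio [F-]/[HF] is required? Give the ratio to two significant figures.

pKa = -log(6.9 × 10^-4) = 3.161
pH = pKa + log(r) ⇒ log(r) = 4.14 − 3.161 = +0.979
r = [F-]/[HF] = 10^(+0.979) = 9.53

ratio = 9.5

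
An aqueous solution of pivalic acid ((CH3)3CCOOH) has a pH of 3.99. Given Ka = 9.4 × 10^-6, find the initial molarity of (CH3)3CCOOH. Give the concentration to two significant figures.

C₀ = 1.2 × 10^-3 M

[H+] = 10^(-3.99) = 1.02 × 10^-4 M = x
Ka = x²/(C₀ − x) ⇒ C₀ = x + x²/Ka
C₀ = 1.02 × 10^-4 + (1.02 × 10^-4)²/(9.4 × 10^-6) = 1.21 × 10^-3 M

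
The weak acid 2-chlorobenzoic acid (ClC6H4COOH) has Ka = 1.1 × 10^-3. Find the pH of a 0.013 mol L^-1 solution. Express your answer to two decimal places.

ClC6H4COOH ⇌ ClC6H4COO- + H+
From the ICE table, Ka = [H+]²/(0.013 − [H+]) = 1.1 × 10^-3.
Here C₀/Ka ≈ 11.8, so the small-[H+] approximation fails. Use the quadratic:
[H+] = [−0.0011 + √(0.0011² + 5.72e-05)]/2 = 3.27 × 10^-3 M
pH = −log[H+] = −log(3.27 × 10^-3) = 2.49

pH = 2.49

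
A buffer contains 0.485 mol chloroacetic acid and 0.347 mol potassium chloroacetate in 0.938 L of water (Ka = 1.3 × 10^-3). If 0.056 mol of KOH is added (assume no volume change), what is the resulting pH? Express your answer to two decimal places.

pH = 2.86

OH- converts ClCH2COOH to ClCH2COO-: ClCH2COOH → 0.429 mol, ClCH2COO- → 0.403 mol.
pKa = −log(1.3 × 10^-3) = 2.886
Henderson–Hasselbalch with mole ratio 0.403/0.429: pH = 2.886 + (-0.027)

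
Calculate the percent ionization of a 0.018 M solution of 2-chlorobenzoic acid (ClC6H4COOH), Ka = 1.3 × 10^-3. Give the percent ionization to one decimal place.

ClC6H4COOH ⇌ ClC6H4COO- + H+; let x = [H+] at equilibrium.
Solve x² + 0.0013x − 2.34e-05 = 0 → x = 4.23 × 10^-3 M
Fraction ionized = 4.23 × 10^-3 / 0.018 = 0.2350 → 23.5%

23.5%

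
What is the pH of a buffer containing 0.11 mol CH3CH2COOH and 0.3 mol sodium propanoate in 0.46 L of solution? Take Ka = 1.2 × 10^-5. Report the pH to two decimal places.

pKa = −log(1.2 × 10^-5) = 4.921
pH = pKa + log([A⁻]/[HA]) = 4.921 + log(0.3/0.11)
pH = 4.921 + (+0.436) = 5.36

pH = 5.36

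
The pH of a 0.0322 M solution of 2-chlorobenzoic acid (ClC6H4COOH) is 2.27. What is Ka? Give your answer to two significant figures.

Ka = 1.1 × 10^-3

[H+] = 10^(-2.27) = 5.37 × 10^-3 M
At equilibrium [HA] = 0.0322 − 5.37 × 10^-3 = 2.68 × 10^-2 M
Ka = [H+][A-]/[HA] = (5.37 × 10^-3)² / 2.68 × 10^-2 = 1.1 × 10^-3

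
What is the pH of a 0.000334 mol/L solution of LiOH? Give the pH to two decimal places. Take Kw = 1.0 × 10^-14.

LiOH is a strong base; [OH-] = 0.000334 M.
pOH = -log(0.000334) = 3.48
pH = 14.00 - 3.48 = 10.52

pH = 10.52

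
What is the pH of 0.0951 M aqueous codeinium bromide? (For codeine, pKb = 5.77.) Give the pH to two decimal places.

C18H22NO3+ is the conjugate acid of the weak base C18H21NO3.
Kb = 10^(−5.77) = 1.70 × 10^-6
Ka = Kw/Kb = 1.0×10^-14 / 1.70 × 10^-6 = 5.88 × 10^-9
From the ICE table, Ka = x²/(0.0951 − x) = 5.88 × 10^-9.
Since Ka ≪ C₀, x ≈ √(Ka·C₀) = 2.36 × 10^-5 M.
pH = −log(2.36 × 10^-5) = 4.63

pH = 4.63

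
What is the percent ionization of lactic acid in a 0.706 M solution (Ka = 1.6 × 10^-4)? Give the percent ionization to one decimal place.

1.5%

CH3CH(OH)COOH ⇌ CH3CH(OH)COO- + H+; let x = [H+] at equilibrium.
x ≈ √(Ka·C₀) = √(1.6 × 10^-4 × 0.706) = 1.06 × 10^-2 M
% ionization = x/C₀ × 100% = 1.06 × 10^-2/0.706 × 100% = 1.5%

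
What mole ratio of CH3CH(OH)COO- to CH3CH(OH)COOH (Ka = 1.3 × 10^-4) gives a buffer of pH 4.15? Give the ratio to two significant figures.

pKa = -log(1.3 × 10^-4) = 3.886
pH = pKa + log(r) ⇒ log(r) = 4.15 − 3.886 = +0.264
r = [CH3CH(OH)COO-]/[CH3CH(OH)COOH] = 10^(+0.264) = 1.84

ratio = 1.8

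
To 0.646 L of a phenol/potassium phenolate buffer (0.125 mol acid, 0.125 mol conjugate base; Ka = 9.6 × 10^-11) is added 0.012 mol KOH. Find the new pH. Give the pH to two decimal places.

After neutralization: n(C6H5OH) = 0.113 mol, n(C6H5O-) = 0.137 mol.
pKa = −log(9.6 × 10^-11) = 10.018
pH = pKa + log([A⁻]/[HA]) = 10.018 + log(0.137/0.113) = 10.018 +0.084

pH = 10.10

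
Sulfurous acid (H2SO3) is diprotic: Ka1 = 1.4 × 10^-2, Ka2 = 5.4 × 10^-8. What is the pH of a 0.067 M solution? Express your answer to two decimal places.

Since Ka1 ≫ Ka2, the first ionization dominates [H+].
Ka1 = x²/(0.067 − x) = 1.4 × 10^-2
Solving the quadratic: x = (−Ka1 + √(Ka1² + 4·Ka1·C₀))/2 = 2.44 × 10^-2 M
pH = −log(2.44 × 10^-2) = 1.61

pH = 1.61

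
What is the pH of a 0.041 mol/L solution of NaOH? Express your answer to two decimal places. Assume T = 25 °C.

pH = 12.61

NaOH is a strong base; [OH-] = 0.041 M.
pOH = -log(0.041) = 1.39
pH = 14.00 - 1.39 = 12.61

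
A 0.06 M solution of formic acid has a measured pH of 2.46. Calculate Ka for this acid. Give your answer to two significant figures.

Ka = 2.1 × 10^-4

[H+] = 10^(-2.46) = 3.47 × 10^-3 M
At equilibrium [HA] = 0.06 − 3.47 × 10^-3 = 5.65 × 10^-2 M
Ka = [H+][A-]/[HA] = (3.47 × 10^-3)² / 5.65 × 10^-2 = 2.1 × 10^-4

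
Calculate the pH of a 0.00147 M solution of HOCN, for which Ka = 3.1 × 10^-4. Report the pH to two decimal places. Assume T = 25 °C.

pH = 3.27

HOCN ⇌ OCN- + H+
From the ICE table, Ka = [H+]²/(0.00147 − [H+]) = 3.1 × 10^-4.
[H+] is not negligible relative to C₀; solve [H+]² + 0.00031·[H+] − 4.56e-07 = 0.
[H+] = [−0.00031 + √(0.00031² + 1.82e-06)]/2 = 5.38 × 10^-4 M
pH = −log[H+] = −log(5.38 × 10^-4) = 3.27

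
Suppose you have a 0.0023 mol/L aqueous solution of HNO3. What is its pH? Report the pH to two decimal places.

pH = 2.64

HNO3 is a strong acid and dissociates completely, so [H+] = 0.0023 M.
pH = -log(0.0023) = 2.64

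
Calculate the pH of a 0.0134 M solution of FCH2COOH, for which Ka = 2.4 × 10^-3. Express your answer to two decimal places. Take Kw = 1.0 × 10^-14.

FCH2COOH ⇌ FCH2COO- + H+
From the ICE table, Ka = [H+]²/(0.0134 − [H+]) = 2.4 × 10^-3.
The 5% rule fails; solving [H+]² + Ka·[H+] − Ka·C₀ = 0 exactly:
[H+] = [−0.0024 + √(0.0024² + 0.000129)]/2 = 4.60 × 10^-3 M
pH = −log(4.60 × 10^-3) = 2.34

pH = 2.34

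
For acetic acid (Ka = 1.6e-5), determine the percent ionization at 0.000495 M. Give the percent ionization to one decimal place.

16.4%

CH3COOH ⇌ CH3COO- + H+; let x = [H+] at equilibrium.
Ka = x²/(C₀ − x); solving the quadratic gives x = 8.14 × 10^-5 M.
% ionization = x/C₀ × 100% = 8.14 × 10^-5/0.000495 × 100% = 16.4%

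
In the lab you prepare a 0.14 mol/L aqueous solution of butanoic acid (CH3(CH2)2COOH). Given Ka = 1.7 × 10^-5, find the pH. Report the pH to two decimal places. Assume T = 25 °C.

pH = 2.81

CH3(CH2)2COOH ⇌ CH3(CH2)2COO- + H+
Ka = x²/(0.14 − x) = 1.7 × 10^-5
Assume x ≪ 0.14: x ≈ √(1.7 × 10^-5 × 0.14) = 1.54 × 10^-3 M
(x/C₀ = 1.1% < 5%, so the approximation holds.)
pH = −log(1.54 × 10^-3) = 2.81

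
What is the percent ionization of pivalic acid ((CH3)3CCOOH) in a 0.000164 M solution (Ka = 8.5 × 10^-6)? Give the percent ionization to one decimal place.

20.3%

(CH3)3CCOOH ⇌ (CH3)3CCOO- + H+; let x = [H+] at equilibrium.
Ka = x²/(C₀ − x); solving the quadratic gives x = 3.33 × 10^-5 M.
Fraction ionized = 3.33 × 10^-5 / 0.000164 = 0.2030 → 20.3%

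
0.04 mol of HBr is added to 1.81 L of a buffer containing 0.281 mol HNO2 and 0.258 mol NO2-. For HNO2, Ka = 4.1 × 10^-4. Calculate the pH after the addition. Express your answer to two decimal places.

pH = 3.22

Added H+ converts NO2- to HNO2: HNO2 → 0.321 mol, NO2- → 0.218 mol.
pKa = −log(4.1 × 10^-4) = 3.387
pH = pKa + log([A⁻]/[HA]) = 3.387 + log(0.218/0.321) = 3.387 -0.168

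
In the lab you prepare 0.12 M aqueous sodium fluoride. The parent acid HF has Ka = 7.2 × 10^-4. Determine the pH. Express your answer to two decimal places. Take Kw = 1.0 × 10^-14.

F- is the conjugate base of the weak acid HF.
Kb = Kw/Ka = 1.0×10^-14 / 7.2 × 10^-4 = 1.39 × 10^-11
Let x = [OH-] at equilibrium. Kb = x²/(0.12 − x).
Assume x ≪ 0.12: x ≈ √(1.39 × 10^-11 × 0.12) = 1.29 × 10^-6 M
pOH = −log(1.29 × 10^-6) = 5.89; pH = 14.00 − 5.89 = 8.11

pH = 8.11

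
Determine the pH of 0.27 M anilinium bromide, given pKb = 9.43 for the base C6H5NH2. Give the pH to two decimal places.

C6H5NH3+ is the conjugate acid of the weak base C6H5NH2.
Kb = 10^(−9.43) = 3.72 × 10^-10
Ka = Kw/Kb = 1.0×10^-14 / 3.72 × 10^-10 = 2.69 × 10^-5
Ka = x²/(0.27 − x) = 2.69 × 10^-5
Since Ka ≪ C₀, x ≈ √(Ka·C₀) = 2.69 × 10^-3 M.
(x/C₀ = 1% < 5%, so the approximation holds.)
pH = −log[H+] = −log(2.69 × 10^-3) = 2.57

pH = 2.57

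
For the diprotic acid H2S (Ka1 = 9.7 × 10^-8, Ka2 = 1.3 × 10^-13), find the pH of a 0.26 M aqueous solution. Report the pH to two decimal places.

Since Ka1 ≫ Ka2, the first ionization dominates [H+].
Ka1 = x²/(0.26 − x) = 9.7 × 10^-8
x ≈ √(9.7 × 10^-8 × 0.26) = 1.59 × 10^-4 M
pH = −log(1.59 × 10^-4) = 3.80

pH = 3.80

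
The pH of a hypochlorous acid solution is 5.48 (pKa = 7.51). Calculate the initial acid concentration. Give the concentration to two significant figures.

C₀ = 3.6 × 10^-4 M

[H+] = 10^(-5.48) = 3.31 × 10^-6 M = x
Ka = 10^(−7.51) = 3.09 × 10^-8
Ka = x²/(C₀ − x) ⇒ C₀ = x + x²/Ka
C₀ = 3.31 × 10^-6 + (3.31 × 10^-6)²/(3.09 × 10^-8) = 3.58 × 10^-4 M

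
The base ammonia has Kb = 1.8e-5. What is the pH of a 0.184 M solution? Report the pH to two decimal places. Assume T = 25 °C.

NH3 + H2O ⇌ NH4+ + OH-
From the ICE table, Kb = [OH-]²/(0.184 − [OH-]) = 1.8 × 10^-5.
Assume [OH-] ≪ 0.184: [OH-] ≈ √(1.8 × 10^-5 × 0.184) = 1.82 × 10^-3 M
Check: 0.99% ionized — well under 5%, approximation valid.
pOH = −log(1.82 × 10^-3) = 2.74; pH = 14.00 − 2.74 = 11.26

pH = 11.26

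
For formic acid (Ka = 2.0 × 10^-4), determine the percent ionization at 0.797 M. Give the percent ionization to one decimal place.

HCOOH ⇌ HCOO- + H+; let x = [H+] at equilibrium.
x ≈ √(Ka·C₀) = √(2.0 × 10^-4 × 0.797) = 1.26 × 10^-2 M
Fraction ionized = 1.26 × 10^-2 / 0.797 = 0.0158 → 1.6%

1.6%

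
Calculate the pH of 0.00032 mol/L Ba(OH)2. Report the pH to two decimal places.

Ba(OH)2 is a strong base (each formula unit releases 2 OH-); [OH-] = 0.00064 M.
pOH = -log(0.00064) = 3.19
pH = 14.00 - 3.19 = 10.81

pH = 10.81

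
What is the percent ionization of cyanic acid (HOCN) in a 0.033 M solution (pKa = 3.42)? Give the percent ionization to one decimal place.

10.2%

HOCN ⇌ OCN- + H+; let x = [H+] at equilibrium.
Ka = 10^(−3.42) = 3.80 × 10^-4
Solve x² + 0.00038x − 1.25e-05 = 0 → x = 3.36 × 10^-3 M
% ionization = x/C₀ × 100% = 3.36 × 10^-3/0.033 × 100% = 10.2%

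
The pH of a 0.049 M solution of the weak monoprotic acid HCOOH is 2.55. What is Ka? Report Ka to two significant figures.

Ka = 1.7 × 10^-4

[H+] = 10^(-2.55) = 2.82 × 10^-3 M
At equilibrium [HA] = 0.049 − 2.82 × 10^-3 = 4.62 × 10^-2 M
Ka = [H+][A-]/[HA] = (2.82 × 10^-3)² / 4.62 × 10^-2 = 1.7 × 10^-4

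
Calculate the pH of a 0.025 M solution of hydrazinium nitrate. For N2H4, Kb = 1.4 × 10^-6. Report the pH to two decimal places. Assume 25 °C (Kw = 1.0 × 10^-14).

N2H5+ is the conjugate acid of the weak base N2H4.
Ka = Kw/Kb = 1.0×10^-14 / 1.4 × 10^-6 = 7.14 × 10^-9
Ka = [H+]²/(0.025 − [H+]) = 7.14 × 10^-9
Neglecting [H+] in the denominator: [H+] = √(7.14 × 10^-9 × 0.025) = 1.34 × 10^-5 M
([H+]/C₀ = 0.053% < 5%, so the approximation holds.)
pH = −log(1.34 × 10^-5) = 4.87

pH = 4.87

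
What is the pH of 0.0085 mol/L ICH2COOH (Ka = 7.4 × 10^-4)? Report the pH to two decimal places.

ICH2COOH ⇌ ICH2COO- + H+
Ka = [H+]²/(0.0085 − [H+]) = 7.4 × 10^-4
Here C₀/Ka ≈ 11.5, so the small-[H+] approximation fails. Use the quadratic:
[H+] = (−Ka + √(Ka² + 4·Ka·C₀))/2 = 2.17 × 10^-3 M
pH = −log(2.17 × 10^-3) = 2.66

pH = 2.66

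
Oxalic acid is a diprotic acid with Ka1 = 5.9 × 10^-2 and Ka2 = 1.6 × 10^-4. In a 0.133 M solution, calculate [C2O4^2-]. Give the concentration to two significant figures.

First ionization gives [H+] ≈ [HC2O4-] = 6.39 × 10^-2 M.
Second step: Ka2 = [H+][C2O4^2-]/[HC2O4-] ≈ [C2O4^2-] (since [H+] ≈ [HC2O4-]).
So [C2O4^2-] ≈ Ka2.

1.6 × 10^-4 M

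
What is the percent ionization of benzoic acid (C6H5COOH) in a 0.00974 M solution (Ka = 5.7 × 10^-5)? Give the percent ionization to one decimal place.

7.4%

C6H5COOH ⇌ C6H5COO- + H+; let x = [H+] at equilibrium.
Solve x² + 5.7e-05x − 5.55e-07 = 0 → x = 7.17 × 10^-4 M
Fraction ionized = 7.17 × 10^-4 / 0.00974 = 0.0736 → 7.4%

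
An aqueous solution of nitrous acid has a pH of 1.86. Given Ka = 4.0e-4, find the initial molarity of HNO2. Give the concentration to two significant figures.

[H+] = 10^(-1.86) = 1.38 × 10^-2 M = x
Ka = x²/(C₀ − x) ⇒ C₀ = x + x²/Ka
C₀ = 1.38 × 10^-2 + (1.38 × 10^-2)²/(4.0 × 10^-4) = 4.90 × 10^-1 M

C₀ = 4.9 × 10^-1 M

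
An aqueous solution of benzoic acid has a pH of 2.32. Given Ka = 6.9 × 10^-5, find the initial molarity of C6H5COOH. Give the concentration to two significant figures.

C₀ = 3.4 × 10^-1 M

[H+] = 10^(-2.32) = 4.79 × 10^-3 M = x
Ka = x²/(C₀ − x) ⇒ C₀ = x + x²/Ka
C₀ = 4.79 × 10^-3 + (4.79 × 10^-3)²/(6.9 × 10^-5) = 3.37 × 10^-1 M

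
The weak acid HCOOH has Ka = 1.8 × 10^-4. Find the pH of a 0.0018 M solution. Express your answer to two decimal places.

pH = 3.31

HCOOH ⇌ HCOO- + H+
From the ICE table, Ka = [H+]²/(0.0018 − [H+]) = 1.8 × 10^-4.
The 5% rule fails; solving [H+]² + Ka·[H+] − Ka·C₀ = 0 exactly:
[H+] = (−Ka + √(Ka² + 4·Ka·C₀))/2 = 4.86 × 10^-4 M
pH = −log(4.86 × 10^-4) = 3.31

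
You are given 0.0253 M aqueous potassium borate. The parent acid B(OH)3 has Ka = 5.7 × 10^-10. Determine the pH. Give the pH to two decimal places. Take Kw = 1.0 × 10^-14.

pH = 10.82

B(OH)4- is the conjugate base of the weak acid B(OH)3.
Kb = Kw/Ka = 1.0×10^-14 / 5.7 × 10^-10 = 1.75 × 10^-5
From the ICE table, Kb = x²/(0.0253 − x) = 1.75 × 10^-5.
Assume x ≪ 0.0253: x ≈ √(1.75 × 10^-5 × 0.0253) = 6.65 × 10^-4 M
pOH = 3.18, so pH = 14.00 − pOH = 10.82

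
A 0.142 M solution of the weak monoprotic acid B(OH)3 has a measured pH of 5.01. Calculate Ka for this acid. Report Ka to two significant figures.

Ka = 6.7 × 10^-10

[H+] = 10^(-5.01) = 9.77 × 10^-6 M
At equilibrium [HA] = 0.142 − 9.77 × 10^-6 = 1.42 × 10^-1 M
Ka = [H+][A-]/[HA] = (9.77 × 10^-6)² / 1.42 × 10^-1 = 6.7 × 10^-10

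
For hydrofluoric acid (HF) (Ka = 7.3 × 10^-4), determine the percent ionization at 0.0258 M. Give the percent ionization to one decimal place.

15.5%

HF ⇌ F- + H+; let x = [H+] at equilibrium.
Solve x² + 0.00073x − 1.88e-05 = 0 → x = 3.99 × 10^-3 M
% ionization = x/C₀ × 100% = 3.99 × 10^-3/0.0258 × 100% = 15.5%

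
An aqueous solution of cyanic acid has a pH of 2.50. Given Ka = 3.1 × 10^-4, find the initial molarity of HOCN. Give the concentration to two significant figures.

C₀ = 3.5 × 10^-2 M

[H+] = 10^(-2.50) = 3.16 × 10^-3 M = x
Ka = x²/(C₀ − x) ⇒ C₀ = x + x²/Ka
C₀ = 3.16 × 10^-3 + (3.16 × 10^-3)²/(3.1 × 10^-4) = 3.54 × 10^-2 M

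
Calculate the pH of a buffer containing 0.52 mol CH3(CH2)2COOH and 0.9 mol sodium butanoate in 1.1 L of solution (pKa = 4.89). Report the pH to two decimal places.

pH = 5.13

pH = pKa + log([A⁻]/[HA]) = 4.89 + log(0.9/0.52)
pH = 4.89 + (+0.238) = 5.13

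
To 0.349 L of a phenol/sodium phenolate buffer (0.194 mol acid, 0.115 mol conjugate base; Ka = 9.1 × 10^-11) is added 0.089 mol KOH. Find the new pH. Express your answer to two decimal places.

After neutralization: n(C6H5OH) = 0.105 mol, n(C6H5O-) = 0.204 mol.
pKa = −log(9.1 × 10^-11) = 10.041
pH = pKa + log([A⁻]/[HA]) = 10.041 + log(0.204/0.105) = 10.041 +0.288

pH = 10.33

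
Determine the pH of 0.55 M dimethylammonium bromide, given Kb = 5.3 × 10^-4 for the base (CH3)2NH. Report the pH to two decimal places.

(CH3)2NH2+ is the conjugate acid of the weak base (CH3)2NH.
Ka = Kw/Kb = 1.0×10^-14 / 5.3 × 10^-4 = 1.89 × 10^-11
From the ICE table, Ka = [H+]²/(0.55 − [H+]) = 1.89 × 10^-11.
Neglecting [H+] in the denominator: [H+] = √(1.89 × 10^-11 × 0.55) = 3.22 × 10^-6 M
pH = −log(3.22 × 10^-6) = 5.49

pH = 5.49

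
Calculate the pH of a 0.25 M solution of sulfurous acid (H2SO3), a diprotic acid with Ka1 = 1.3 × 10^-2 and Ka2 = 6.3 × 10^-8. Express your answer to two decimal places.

Ka1 ≫ Ka2, so treat the first dissociation as the only significant source of H+.
Ka1 = x²/(0.25 − x) = 1.3 × 10^-2
Solving the quadratic: x = (−Ka1 + √(Ka1² + 4·Ka1·C₀))/2 = 5.09 × 10^-2 M
pH = −log(5.09 × 10^-2) = 1.29

pH = 1.29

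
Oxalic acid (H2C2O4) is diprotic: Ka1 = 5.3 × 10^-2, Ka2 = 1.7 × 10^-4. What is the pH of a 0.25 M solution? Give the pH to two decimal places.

Since Ka1 ≫ Ka2, the first ionization dominates [H+].
Ka1 = x²/(0.25 − x) = 5.3 × 10^-2
Solving the quadratic: x = (−Ka1 + √(Ka1² + 4·Ka1·C₀))/2 = 9.16 × 10^-2 M
pH = −log(9.16 × 10^-2) = 1.04

pH = 1.04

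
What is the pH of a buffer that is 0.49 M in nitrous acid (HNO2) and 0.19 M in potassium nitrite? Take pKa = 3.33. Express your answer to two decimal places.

pH = 2.92

Henderson–Hasselbalch: pH = pKa + log([NO2-]/[HNO2]) = 3.33 + log(0.19/0.49)
pH = 3.33 + (-0.411) = 2.92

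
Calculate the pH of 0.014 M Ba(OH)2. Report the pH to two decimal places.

pH = 12.45

Ba(OH)2 is a strong base (each formula unit releases 2 OH-); [OH-] = 0.028 M.
pOH = -log(0.028) = 1.55
pH = 14.00 - 1.55 = 12.45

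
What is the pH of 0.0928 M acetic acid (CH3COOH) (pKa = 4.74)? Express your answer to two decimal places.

CH3COOH ⇌ CH3COO- + H+
Ka = 10^(−4.74) = 1.82 × 10^-5
Let x = [H+] at equilibrium. Ka = x²/(0.0928 − x).
Neglecting x in the denominator: x = √(1.82 × 10^-5 × 0.0928) = 1.30 × 10^-3 M
pH = −log(1.30 × 10^-3) = 2.89

pH = 2.89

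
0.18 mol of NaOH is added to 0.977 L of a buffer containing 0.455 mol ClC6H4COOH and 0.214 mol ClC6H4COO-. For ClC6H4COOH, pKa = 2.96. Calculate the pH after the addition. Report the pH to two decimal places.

After neutralization: n(ClC6H4COOH) = 0.275 mol, n(ClC6H4COO-) = 0.394 mol.
pH = pKa + log([A⁻]/[HA]) = 2.96 + log(0.394/0.275) = 2.96 +0.156

pH = 3.12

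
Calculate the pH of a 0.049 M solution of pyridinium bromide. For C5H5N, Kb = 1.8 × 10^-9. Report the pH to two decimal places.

C5H5NH+ is the conjugate acid of the weak base C5H5N.
Ka = Kw/Kb = 1.0×10^-14 / 1.8 × 10^-9 = 5.56 × 10^-6
Ka = [H+]²/(0.049 − [H+]) = 5.56 × 10^-6
Assume [H+] ≪ 0.049: [H+] ≈ √(5.56 × 10^-6 × 0.049) = 5.22 × 10^-4 M
([H+]/C₀ = 1.1% < 5%, so the approximation holds.)
pH = −log(5.22 × 10^-4) = 3.28

pH = 3.28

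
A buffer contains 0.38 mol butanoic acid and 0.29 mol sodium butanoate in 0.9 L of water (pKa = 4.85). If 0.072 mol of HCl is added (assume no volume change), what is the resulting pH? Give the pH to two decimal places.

pH = 4.53

After neutralization: n(CH3(CH2)2COOH) = 0.452 mol, n(CH3(CH2)2COO-) = 0.218 mol.
Henderson–Hasselbalch with mole ratio 0.218/0.452: pH = 4.85 + (-0.317)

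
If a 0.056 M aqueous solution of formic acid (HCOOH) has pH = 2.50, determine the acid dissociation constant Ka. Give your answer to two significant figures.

Ka = 1.9 × 10^-4

[H+] = 10^(-2.50) = 3.16 × 10^-3 M
At equilibrium [HA] = 0.056 − 3.16 × 10^-3 = 5.28 × 10^-2 M
Ka = [H+][A-]/[HA] = (3.16 × 10^-3)² / 5.28 × 10^-2 = 1.9 × 10^-4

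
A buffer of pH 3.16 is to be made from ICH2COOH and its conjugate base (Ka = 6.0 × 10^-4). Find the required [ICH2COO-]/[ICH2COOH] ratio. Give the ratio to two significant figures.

ratio = 0.87

pKa = -log(6.0 × 10^-4) = 3.222
pH = pKa + log(r) ⇒ log(r) = 3.16 − 3.222 = -0.062
r = [ICH2COO-]/[ICH2COOH] = 10^(-0.062) = 0.867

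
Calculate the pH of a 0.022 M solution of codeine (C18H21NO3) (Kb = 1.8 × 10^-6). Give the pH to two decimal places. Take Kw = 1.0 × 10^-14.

pH = 10.30

C18H21NO3 + H2O ⇌ C18H22NO3+ + OH-
Kb = [OH-]²/(0.022 − [OH-]) = 1.8 × 10^-6
Neglecting [OH-] in the denominator: [OH-] = √(1.8 × 10^-6 × 0.022) = 1.99 × 10^-4 M
Check: 0.9% ionized — well under 5%, approximation valid.
pOH = −log(1.99 × 10^-4) = 3.70; pH = 14.00 − 3.70 = 10.30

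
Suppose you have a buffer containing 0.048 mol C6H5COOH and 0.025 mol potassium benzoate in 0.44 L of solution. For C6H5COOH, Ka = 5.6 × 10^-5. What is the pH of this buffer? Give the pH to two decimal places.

pH = 3.97

pKa = −log(5.6 × 10^-5) = 4.252
Using pH = pKa + log([base]/[acid]) with [base]/[acid] = 0.025/0.048:
pH = 4.252 + (-0.283) = 3.97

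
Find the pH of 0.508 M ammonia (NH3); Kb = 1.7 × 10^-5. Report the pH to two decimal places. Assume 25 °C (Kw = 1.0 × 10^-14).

pH = 11.47

NH3 + H2O ⇌ NH4+ + OH-
Kb = [OH-]²/(0.508 − [OH-]) = 1.7 × 10^-5
Assume [OH-] ≪ 0.508: [OH-] ≈ √(1.7 × 10^-5 × 0.508) = 2.94 × 10^-3 M
pOH = 2.53, so pH = 14.00 − pOH = 11.47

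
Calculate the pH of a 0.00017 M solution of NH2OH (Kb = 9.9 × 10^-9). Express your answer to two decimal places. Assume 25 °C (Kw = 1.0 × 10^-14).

pH = 8.11

NH2OH + H2O ⇌ NH3OH+ + OH-
Kb = [OH-]²/(0.00017 − [OH-]) = 9.9 × 10^-9
Since Kb ≪ C₀, [OH-] ≈ √(Kb·C₀) = 1.30 × 10^-6 M.
([OH-]/C₀ = 0.76% < 5%, so the approximation holds.)
pOH = 5.89, so pH = 14.00 − pOH = 8.11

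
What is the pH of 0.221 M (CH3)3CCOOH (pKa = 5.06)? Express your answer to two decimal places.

(CH3)3CCOOH ⇌ (CH3)3CCOO- + H+
Ka = 10^(−5.06) = 8.71 × 10^-6
Ka = [H+]²/(0.221 − [H+]) = 8.71 × 10^-6
Neglecting [H+] in the denominator: [H+] = √(8.71 × 10^-6 × 0.221) = 1.39 × 10^-3 M
pH = −log[H+] = −log(1.39 × 10^-3) = 2.86

pH = 2.86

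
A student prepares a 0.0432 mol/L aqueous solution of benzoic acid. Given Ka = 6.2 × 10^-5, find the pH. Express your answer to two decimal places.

pH = 2.79

C6H5COOH ⇌ C6H5COO- + H+
From the ICE table, Ka = [H+]²/(0.0432 − [H+]) = 6.2 × 10^-5.
Since Ka ≪ C₀, [H+] ≈ √(Ka·C₀) = 1.64 × 10^-3 M.
([H+]/C₀ = 3.8% < 5%, so the approximation holds.)
pH = −log(1.64 × 10^-3) = 2.79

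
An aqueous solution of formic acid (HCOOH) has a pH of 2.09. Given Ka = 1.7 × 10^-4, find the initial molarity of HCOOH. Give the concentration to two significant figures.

C₀ = 4.0 × 10^-1 M

[H+] = 10^(-2.09) = 8.13 × 10^-3 M = x
Ka = x²/(C₀ − x) ⇒ C₀ = x + x²/Ka
C₀ = 8.13 × 10^-3 + (8.13 × 10^-3)²/(1.7 × 10^-4) = 3.97 × 10^-1 M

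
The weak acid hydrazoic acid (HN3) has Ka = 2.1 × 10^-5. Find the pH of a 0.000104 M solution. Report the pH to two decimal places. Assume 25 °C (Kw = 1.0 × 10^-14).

HN3 ⇌ N3- + H+
Let x = [H+] at equilibrium. Ka = x²/(0.000104 − x).
The 5% rule fails; solving x² + Ka·x − Ka·C₀ = 0 exactly:
x = (−Ka + √(Ka² + 4·Ka·C₀))/2 = 3.74 × 10^-5 M
pH = −log(3.74 × 10^-5) = 4.43

pH = 4.43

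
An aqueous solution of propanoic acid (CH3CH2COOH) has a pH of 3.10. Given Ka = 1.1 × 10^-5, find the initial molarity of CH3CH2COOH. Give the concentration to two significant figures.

C₀ = 5.8 × 10^-2 M

[H+] = 10^(-3.10) = 7.94 × 10^-4 M = x
Ka = x²/(C₀ − x) ⇒ C₀ = x + x²/Ka
C₀ = 7.94 × 10^-4 + (7.94 × 10^-4)²/(1.1 × 10^-5) = 5.81 × 10^-2 M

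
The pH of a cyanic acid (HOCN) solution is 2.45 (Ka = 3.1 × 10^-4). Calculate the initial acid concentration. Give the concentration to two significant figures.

C₀ = 4.4 × 10^-2 M

[H+] = 10^(-2.45) = 3.55 × 10^-3 M = x
Ka = x²/(C₀ − x) ⇒ C₀ = x + x²/Ka
C₀ = 3.55 × 10^-3 + (3.55 × 10^-3)²/(3.1 × 10^-4) = 4.42 × 10^-2 M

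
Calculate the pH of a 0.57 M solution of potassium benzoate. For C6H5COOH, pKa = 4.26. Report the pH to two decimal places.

pH = 9.01

C6H5COO- is the conjugate base of the weak acid C6H5COOH.
Ka = 10^(−4.26) = 5.50 × 10^-5
Kb = Kw/Ka = 1.0×10^-14 / 5.50 × 10^-5 = 1.82 × 10^-10
Let x = [OH-] at equilibrium. Kb = x²/(0.57 − x).
Since Kb ≪ C₀, x ≈ √(Kb·C₀) = 1.02 × 10^-5 M.
pOH = −log(1.02 × 10^-5) = 4.99; pH = 14.00 − 4.99 = 9.01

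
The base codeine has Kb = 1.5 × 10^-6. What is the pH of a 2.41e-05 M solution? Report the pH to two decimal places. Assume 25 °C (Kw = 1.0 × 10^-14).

C18H21NO3 + H2O ⇌ C18H22NO3+ + OH-
From the ICE table, Kb = [OH-]²/(2.41e-05 − [OH-]) = 1.5 × 10^-6.
[OH-] is not negligible relative to C₀; solve [OH-]² + 1.5e-06·[OH-] − 3.61e-11 = 0.
[OH-] = [−1.5e-06 + √(1.5e-06² + 1.45e-10)]/2 = 5.31 × 10^-6 M
pOH = 5.27, so pH = 14.00 − pOH = 8.73

pH = 8.73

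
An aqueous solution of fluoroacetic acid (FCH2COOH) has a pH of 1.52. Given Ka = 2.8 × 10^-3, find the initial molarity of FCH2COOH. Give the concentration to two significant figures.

C₀ = 3.6 × 10^-1 M

[H+] = 10^(-1.52) = 3.02 × 10^-2 M = x
Ka = x²/(C₀ − x) ⇒ C₀ = x + x²/Ka
C₀ = 3.02 × 10^-2 + (3.02 × 10^-2)²/(2.8 × 10^-3) = 3.56 × 10^-1 M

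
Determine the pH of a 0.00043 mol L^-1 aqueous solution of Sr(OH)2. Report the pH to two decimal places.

Sr(OH)2 is a strong base (each formula unit releases 2 OH-); [OH-] = 0.00086 M.
pOH = -log(0.00086) = 3.07
pH = 14.00 - 3.07 = 10.93

pH = 10.93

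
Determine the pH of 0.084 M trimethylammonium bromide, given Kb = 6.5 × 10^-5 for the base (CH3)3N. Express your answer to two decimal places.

(CH3)3NH+ is the conjugate acid of the weak base (CH3)3N.
Ka = Kw/Kb = 1.0×10^-14 / 6.5 × 10^-5 = 1.54 × 10^-10
Ka = x²/(0.084 − x) = 1.54 × 10^-10
Neglecting x in the denominator: x = √(1.54 × 10^-10 × 0.084) = 3.60 × 10^-6 M
Check: 0.0043% ionized — well under 5%, approximation valid.
pH = −log(3.60 × 10^-6) = 5.44

pH = 5.44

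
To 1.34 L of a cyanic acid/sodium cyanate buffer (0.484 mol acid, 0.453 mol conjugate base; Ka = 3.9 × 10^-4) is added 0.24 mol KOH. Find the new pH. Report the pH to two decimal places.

pH = 3.86

OH- converts HOCN to OCN-: HOCN → 0.244 mol, OCN- → 0.693 mol.
pKa = −log(3.9 × 10^-4) = 3.409
Henderson–Hasselbalch with mole ratio 0.693/0.244: pH = 3.409 + (+0.453)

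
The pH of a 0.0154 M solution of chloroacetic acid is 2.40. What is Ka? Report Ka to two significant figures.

[H+] = 10^(-2.40) = 3.98 × 10^-3 M
At equilibrium [HA] = 0.0154 − 3.98 × 10^-3 = 1.14 × 10^-2 M
Ka = [H+][A-]/[HA] = (3.98 × 10^-3)² / 1.14 × 10^-2 = 1.4 × 10^-3

Ka = 1.4 × 10^-3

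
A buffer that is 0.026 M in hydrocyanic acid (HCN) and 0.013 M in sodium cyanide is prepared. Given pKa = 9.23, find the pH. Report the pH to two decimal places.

Henderson–Hasselbalch: pH = pKa + log([CN-]/[HCN]) = 9.23 + log(0.013/0.026)
pH = 9.23 + (-0.301) = 8.93

pH = 8.93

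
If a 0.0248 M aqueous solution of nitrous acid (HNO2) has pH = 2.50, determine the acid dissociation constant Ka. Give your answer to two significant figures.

[H+] = 10^(-2.50) = 3.16 × 10^-3 M
At equilibrium [HA] = 0.0248 − 3.16 × 10^-3 = 2.16 × 10^-2 M
Ka = [H+][A-]/[HA] = (3.16 × 10^-3)² / 2.16 × 10^-2 = 4.6 × 10^-4

Ka = 4.6 × 10^-4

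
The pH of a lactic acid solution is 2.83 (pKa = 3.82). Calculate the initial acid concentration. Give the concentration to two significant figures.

[H+] = 10^(-2.83) = 1.48 × 10^-3 M = x
Ka = 10^(−3.82) = 1.51 × 10^-4
Ka = x²/(C₀ − x) ⇒ C₀ = x + x²/Ka
C₀ = 1.48 × 10^-3 + (1.48 × 10^-3)²/(1.51 × 10^-4) = 1.60 × 10^-2 M

C₀ = 1.6 × 10^-2 M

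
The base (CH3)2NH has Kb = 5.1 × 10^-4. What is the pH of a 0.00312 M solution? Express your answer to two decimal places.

pH = 11.01

(CH3)2NH + H2O ⇌ (CH3)2NH2+ + OH-
Kb = [OH-]²/(0.00312 − [OH-]) = 5.1 × 10^-4
The 5% rule fails; solving [OH-]² + Kb·[OH-] − Kb·C₀ = 0 exactly:
[OH-] = [−0.00051 + √(0.00051² + 6.36e-06)]/2 = 1.03 × 10^-3 M
pOH = −log(1.03 × 10^-3) = 2.99; pH = 14.00 − 2.99 = 11.01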